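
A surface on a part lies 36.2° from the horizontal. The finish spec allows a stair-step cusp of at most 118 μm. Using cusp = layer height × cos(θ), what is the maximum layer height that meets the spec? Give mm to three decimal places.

cos(36.2°) = 0.8070; t_max = 0.118/0.8070 = 0.146 mm.

0.146 mm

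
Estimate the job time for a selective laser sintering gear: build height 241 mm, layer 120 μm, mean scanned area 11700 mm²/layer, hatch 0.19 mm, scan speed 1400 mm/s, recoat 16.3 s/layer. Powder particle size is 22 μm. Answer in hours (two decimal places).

Number of layers: 241 / 0.12 → 2009 (rounded up).
Scan path per layer = 11700 / 0.19, so 61578.9 mm.
Laser time per layer = 61578.9 / 1400, so 43.9849 s.
Layer cycle = 43.9849 + 16.3 = 60.2849 s.
2009 layers × 60.2849 s/layer = 121112.3641 s, i.e. 33.64 hours.

33.64 hours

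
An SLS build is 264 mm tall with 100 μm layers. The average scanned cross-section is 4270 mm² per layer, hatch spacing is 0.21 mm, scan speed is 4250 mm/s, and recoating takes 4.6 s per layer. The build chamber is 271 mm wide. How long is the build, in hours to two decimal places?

Number of layers: 264 / 0.1 → 2640 (rounded up).
Scan path per layer: 4270 / 0.21 → 20333.3 mm.
Per-layer scan time = 20333.3 / 4250, so 4.7843 s.
Time per layer = 4.7843 + 4.6, so 9.3843 s.
2640 layers × 9.3843 s/layer = 24774.552 s, i.e. 6.88 hours.

6.88 hours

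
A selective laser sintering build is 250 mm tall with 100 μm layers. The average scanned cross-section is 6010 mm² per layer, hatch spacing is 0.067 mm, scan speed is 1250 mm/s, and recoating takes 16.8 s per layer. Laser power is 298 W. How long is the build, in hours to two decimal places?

Number of layers: 250 / 0.1 → 2500 (rounded up).
Scan path per layer = 6010 / 0.067, so 89701.5 mm.
Laser time per layer = 89701.5 / 1250, so 71.7612 s.
Time per layer = 71.7612 + 16.8 = 88.5612 s.
Build time = 2500 × 88.5612 = 221403 s = 61.50 hours.

61.50 hours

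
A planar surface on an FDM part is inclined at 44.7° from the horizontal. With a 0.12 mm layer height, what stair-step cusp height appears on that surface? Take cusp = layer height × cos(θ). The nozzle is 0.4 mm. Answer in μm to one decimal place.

85.3 μm

Cusp = layer height × cos(44.7°) = 0.12 × 0.7108 = 0.085296 mm = 85.3 μm.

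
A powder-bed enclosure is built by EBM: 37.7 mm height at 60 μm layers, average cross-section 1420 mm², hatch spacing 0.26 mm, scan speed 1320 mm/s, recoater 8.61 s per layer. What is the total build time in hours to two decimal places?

Layers = ⌈37.7/0.06⌉ = 629.
Hatch length per layer = 1420 / 0.26, so 5461.5 mm.
Scan time per layer = 5461.5 / 1320, so 4.1375 s.
Layer cycle: 4.1375 + 8.61 → 12.7475 s.
Total: 629 × 12.7475 s = 8018.1775 s → 2.23 hours.

2.23 hours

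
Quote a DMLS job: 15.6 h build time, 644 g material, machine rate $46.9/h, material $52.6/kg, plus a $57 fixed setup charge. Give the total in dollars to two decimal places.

Machine-time cost = 46.9 × 15.6, so $731.64.
Material charge = 52.6 × 644/1000 = $33.8744.
Adding setup: 731.64 + 33.8744 + 57 → 822.5144 ≈ $822.51.

$822.51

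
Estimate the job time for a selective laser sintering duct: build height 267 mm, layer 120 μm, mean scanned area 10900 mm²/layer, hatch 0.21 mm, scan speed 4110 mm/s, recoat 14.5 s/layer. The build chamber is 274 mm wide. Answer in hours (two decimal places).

Layers = ⌈267/0.12⌉ = 2225.
Hatch length per layer: 10900 / 0.21 → 51904.8 mm.
Per-layer scan time = 51904.8 / 4110, so 12.6289 s.
Per-layer time = 12.6289 + 14.5 = 27.1289 s.
Total: 2225 × 27.1289 s = 60361.8025 s → 16.77 hours.

16.77 hours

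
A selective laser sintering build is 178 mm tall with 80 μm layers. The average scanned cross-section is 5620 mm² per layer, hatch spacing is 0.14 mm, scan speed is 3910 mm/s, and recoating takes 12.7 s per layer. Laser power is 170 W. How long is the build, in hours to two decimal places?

14.19 hours

Number of layers: 178 / 0.08 → 2225 (rounded up).
Scan path per layer: 5620 / 0.14 → 40142.9 mm.
Laser time per layer = 40142.9 / 3910 = 10.2667 s.
Time per layer: 10.2667 + 12.7 → 22.9667 s.
Total: 2225 × 22.9667 s = 51100.9075 s → 14.19 hours.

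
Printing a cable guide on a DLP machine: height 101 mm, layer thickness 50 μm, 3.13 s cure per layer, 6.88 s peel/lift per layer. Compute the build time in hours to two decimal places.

5.62 hours

Layers = ⌈101/0.05⌉ = 2020.
Cycle time = 3.13 + 6.88, so 10.01 s.
Build time: 2020 × 10.01 s = 20220.2 s, i.e. 5.62 hours.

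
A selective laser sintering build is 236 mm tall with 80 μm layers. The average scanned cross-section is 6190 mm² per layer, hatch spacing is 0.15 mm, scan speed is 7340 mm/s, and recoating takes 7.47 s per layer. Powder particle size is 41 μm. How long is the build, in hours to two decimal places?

Number of layers: 236 / 0.08 → 2950 (rounded up).
Hatch length per layer = 6190 / 0.15 = 41266.7 mm.
Per-layer scan time = 41266.7 / 7340, so 5.6222 s.
Per-layer time = 5.6222 + 7.47, so 13.0922 s.
2950 layers × 13.0922 s/layer = 38621.99 s, i.e. 10.73 hours.

10.73 hours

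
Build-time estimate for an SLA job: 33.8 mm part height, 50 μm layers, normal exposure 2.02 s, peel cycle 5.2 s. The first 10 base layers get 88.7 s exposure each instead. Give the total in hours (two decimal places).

Layers = ⌈33.8/0.05⌉ = 676.
Base layers = 10 × (88.7 + 5.2), so 939 s.
Normal layers = 666 × (2.02 + 5.2) = 4808.52 s.
Sum: 939 + 4808.52 = 5747.52 s → 1.60 hours.

1.60 hours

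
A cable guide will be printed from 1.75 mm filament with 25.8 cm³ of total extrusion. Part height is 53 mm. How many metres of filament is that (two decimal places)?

10.73 m

Filament cross-section = π × (1.75/2)² = 2.4053 mm².
Length = 25.8 cm³ / 2.4053 mm² = 25800 / 2.4053 = 10726.31 mm = 10.73 m.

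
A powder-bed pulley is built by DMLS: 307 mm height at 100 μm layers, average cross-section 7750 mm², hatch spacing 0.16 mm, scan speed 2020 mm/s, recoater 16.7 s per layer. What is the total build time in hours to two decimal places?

34.69 hours

Layers = ⌈307/0.1⌉ = 3070.
Per-layer scan distance = 7750 / 0.16 = 48437.5 mm.
Per-layer scan time = 48437.5 / 2020 = 23.979 s.
Per-layer time: 23.979 + 16.7 → 40.679 s.
Total: 3070 × 40.679 s = 124884.53 s → 34.69 hours.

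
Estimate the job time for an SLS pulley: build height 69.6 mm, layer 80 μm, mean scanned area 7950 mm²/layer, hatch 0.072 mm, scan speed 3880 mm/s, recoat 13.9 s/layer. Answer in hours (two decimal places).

10.24 hours

Layers = ⌈69.6/0.08⌉ = 870.
Scan path per layer = 7950 / 0.072, so 110416.7 mm.
Laser time per layer = 110416.7 / 3880 = 28.4579 s.
Per-layer time = 28.4579 + 13.9, so 42.3579 s.
Build time = 870 × 42.3579 = 36851.373 s = 10.24 hours.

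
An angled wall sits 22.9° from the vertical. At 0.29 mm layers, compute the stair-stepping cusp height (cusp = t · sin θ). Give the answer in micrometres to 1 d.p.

112.8 μm

sin(22.9°) = 0.3891, so cusp = 0.29 × 0.3891 = 0.112839 mm → 112.8 μm.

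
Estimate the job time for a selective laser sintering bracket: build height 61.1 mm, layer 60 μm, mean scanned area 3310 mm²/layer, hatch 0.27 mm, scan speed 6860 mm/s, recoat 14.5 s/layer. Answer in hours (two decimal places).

Layer count = ceil(61.1 / 0.06) = 1019.
Scan path per layer: 3310 / 0.27 → 12259.3 mm.
Laser time per layer = 12259.3 / 6860, so 1.7871 s.
Per-layer time = 1.7871 + 14.5, so 16.2871 s.
1019 layers × 16.2871 s/layer = 16596.5549 s, i.e. 4.61 hours.

4.61 hours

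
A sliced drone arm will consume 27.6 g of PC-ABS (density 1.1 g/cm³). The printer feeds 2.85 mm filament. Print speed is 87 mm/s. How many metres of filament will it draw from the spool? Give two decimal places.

Volume = 27.6 g / 1.1 g·cm⁻³ = 25.0909 cm³ = 25090.9 mm³.
Filament cross-section = π × (2.85/2)² = 6.3794 mm².
L = V/A = 25090.9/6.3794 = 3933.11 mm → 3.93 m.

3.93 m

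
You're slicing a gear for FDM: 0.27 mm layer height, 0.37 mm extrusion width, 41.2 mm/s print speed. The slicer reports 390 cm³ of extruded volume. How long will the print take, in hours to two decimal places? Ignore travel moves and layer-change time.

26.32 hours

Extrusion cross-section: 0.27 × 0.37 → 0.0999 mm².
Path length: 390000 mm³ / 0.0999 mm² → 3903903.9 mm.
Time extruding = 3903903.9 / 41.2, so 94754.9 s.
That's 94754.9 s → 26.32 hours.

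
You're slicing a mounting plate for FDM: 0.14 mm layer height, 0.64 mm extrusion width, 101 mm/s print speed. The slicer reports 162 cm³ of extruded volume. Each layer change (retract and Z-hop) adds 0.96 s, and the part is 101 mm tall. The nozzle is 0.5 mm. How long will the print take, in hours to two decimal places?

5.17 hours

Bead cross-section: 0.14 × 0.64 → 0.0896 mm².
Path length: 162000 mm³ / 0.0896 mm² → 1808035.7 mm.
Extrusion time = 1808035.7 / 101, so 17901.3 s.
Layers = ⌈101/0.14⌉ = 722.
Non-print overhead: 722 × 0.96 → 693.12 s.
Altogether 17901.3 + 693.12 = 18594.42 s, i.e. 5.17 hours.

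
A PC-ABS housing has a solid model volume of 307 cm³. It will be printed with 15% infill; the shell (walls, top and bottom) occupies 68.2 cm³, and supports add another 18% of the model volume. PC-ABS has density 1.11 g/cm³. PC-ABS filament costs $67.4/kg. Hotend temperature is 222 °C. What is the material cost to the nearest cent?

$11.92

Volume inside the shell = 307 − 68.2 = 238.8 cm³.
Infill deposited: 0.15 × 238.8 → 35.82 cm³.
Support = 0.18 × 307 = 55.26 cm³.
Deposited volume = 68.2 + 35.82 + 55.26 = 159.28 cm³.
Mass = 159.28 × 1.11, so 176.8008 g.
Cost = 176.8008 g / 1000 × $67.4/kg = $11.92.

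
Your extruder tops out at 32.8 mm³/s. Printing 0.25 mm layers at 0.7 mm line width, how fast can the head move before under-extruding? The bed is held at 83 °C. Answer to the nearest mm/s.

Extrusion cross-section = 0.25 × 0.7 = 0.175 mm².
v_max = Q/A = 32.8/0.175 = 187.43 mm/s → 187 mm/s.

187 mm/s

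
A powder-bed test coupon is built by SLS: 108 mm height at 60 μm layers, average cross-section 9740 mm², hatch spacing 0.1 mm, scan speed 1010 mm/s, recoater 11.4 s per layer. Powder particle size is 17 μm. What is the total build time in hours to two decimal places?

Layers = ⌈108/0.06⌉ = 1800.
Scan path per layer = 9740 / 0.1 = 97400 mm.
Per-layer scan time = 97400 / 1010 = 96.4356 s.
Time per layer: 96.4356 + 11.4 → 107.8356 s.
Build time = 1800 × 107.8356 = 194104.08 s = 53.92 hours.

53.92 hours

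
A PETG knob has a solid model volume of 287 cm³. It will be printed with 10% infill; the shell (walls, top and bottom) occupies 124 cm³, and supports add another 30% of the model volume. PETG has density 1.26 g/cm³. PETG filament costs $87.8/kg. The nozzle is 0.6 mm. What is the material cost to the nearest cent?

Infill region = 287 − 124, so 163 cm³.
Deposited infill = 0.10 × 163 = 16.3 cm³.
Support = 0.30 × 287, so 86.1 cm³.
Deposited volume = 124 + 16.3 + 86.1, so 226.4 cm³.
Mass = 226.4 × 1.26 = 285.264 g.
Cost = 285.264 g / 1000 × $87.8/kg = $25.05.

$25.05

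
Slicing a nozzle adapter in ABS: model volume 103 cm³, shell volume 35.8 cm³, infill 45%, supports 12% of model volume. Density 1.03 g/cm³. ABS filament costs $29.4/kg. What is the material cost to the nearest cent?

Volume inside the shell = 103 − 35.8, so 67.2 cm³.
Deposited infill = 0.45 × 67.2, so 30.24 cm³.
Support = 0.12 × 103 = 12.36 cm³.
Deposited volume = 35.8 + 30.24 + 12.36, so 78.4 cm³.
Mass = 78.4 × 1.03 = 80.752 g.
Cost = 80.752 g / 1000 × $29.4/kg = $2.37.

$2.37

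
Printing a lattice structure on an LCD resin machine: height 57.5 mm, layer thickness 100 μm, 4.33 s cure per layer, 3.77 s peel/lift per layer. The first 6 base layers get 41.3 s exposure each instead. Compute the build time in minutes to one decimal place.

Layer count = ceil(57.5 / 0.1) = 575.
Burn-in layers = 6 × (41.3 + 3.77) = 270.42 s.
Normal layers = 569 × (4.33 + 3.77), so 4608.9 s.
Sum: 270.42 + 4608.9 = 4879.32 s → 81.3 minutes.

81.3 minutes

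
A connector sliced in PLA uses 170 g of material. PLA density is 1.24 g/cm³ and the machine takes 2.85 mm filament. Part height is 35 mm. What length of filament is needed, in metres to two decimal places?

21.49 m

Volume = 170 g / 1.24 g·cm⁻³ = 137.0968 cm³ = 137096.8 mm³.
Filament cross-section = π × (2.85/2)² = 6.3794 mm².
Length = 137096.8 / 6.3794 = 21490.55 mm = 21.49 m.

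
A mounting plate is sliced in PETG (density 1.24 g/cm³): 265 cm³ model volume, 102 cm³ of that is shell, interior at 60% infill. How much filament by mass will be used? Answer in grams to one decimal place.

Infill region = 265 − 102 = 163 cm³.
Infill volume = 0.60 × 163 = 97.8 cm³.
Total printed volume: 102 + 97.8 → 199.8 cm³.
Mass = 199.8 × 1.24 = 247.752 g.

247.8 g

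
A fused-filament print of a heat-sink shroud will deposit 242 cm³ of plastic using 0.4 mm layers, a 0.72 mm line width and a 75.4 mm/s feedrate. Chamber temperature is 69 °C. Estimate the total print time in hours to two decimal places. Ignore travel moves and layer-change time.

3.10 hours

Extrusion cross-section = 0.4 × 0.72 = 0.288 mm².
Total extruded path = 242000/0.288 = 840277.8 mm.
Time extruding = 840277.8 / 75.4, so 11144.3 s.
That's 11144.3 s → 3.10 hours.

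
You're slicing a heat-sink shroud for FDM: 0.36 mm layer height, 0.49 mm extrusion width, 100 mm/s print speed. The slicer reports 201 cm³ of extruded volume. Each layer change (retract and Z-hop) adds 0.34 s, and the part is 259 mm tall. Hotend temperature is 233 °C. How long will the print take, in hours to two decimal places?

Line area = 0.36 × 0.49, so 0.1764 mm².
Total extruded path = 201000/0.1764 = 1139455.8 mm.
Print-move time = 1139455.8 / 100, so 11394.6 s.
Number of layers: 259 / 0.36 → 720 (rounded up).
Z-hop total: 720 × 0.34 → 244.8 s.
Altogether 11394.6 + 244.8 = 11639.4 s, i.e. 3.23 hours.

3.23 hours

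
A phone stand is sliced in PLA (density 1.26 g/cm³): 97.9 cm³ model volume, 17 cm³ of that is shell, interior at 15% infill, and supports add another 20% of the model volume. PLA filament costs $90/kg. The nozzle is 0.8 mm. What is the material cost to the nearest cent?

$5.52

Interior volume: 97.9 − 17 → 80.9 cm³.
Deposited infill: 0.15 × 80.9 → 12.135 cm³.
Support: 0.20 × 97.9 → 19.58 cm³.
Deposited volume = 17 + 12.135 + 19.58, so 48.715 cm³.
Mass = 48.715 × 1.26, so 61.3809 g.
Cost = 61.3809 g / 1000 × $90/kg = $5.52.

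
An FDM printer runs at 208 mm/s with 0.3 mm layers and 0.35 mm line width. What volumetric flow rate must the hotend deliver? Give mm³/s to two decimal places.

21.84

Bead cross-section = 0.3 × 0.35 = 0.105 mm².
Q = v·A = 208 × 0.105 = 21.84 mm³/s.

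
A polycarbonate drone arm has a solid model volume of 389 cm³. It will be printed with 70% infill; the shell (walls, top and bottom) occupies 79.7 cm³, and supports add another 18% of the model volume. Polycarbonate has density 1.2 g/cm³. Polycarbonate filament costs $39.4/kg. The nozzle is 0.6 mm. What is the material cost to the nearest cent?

$17.32

Interior volume: 389 − 79.7 → 309.3 cm³.
Infill volume = 0.70 × 309.3, so 216.51 cm³.
Support = 0.18 × 389 = 70.02 cm³.
Deposited volume: 79.7 + 216.51 + 70.02 → 366.23 cm³.
Mass = 366.23 × 1.2, so 439.476 g.
Cost = 439.476 g / 1000 × $39.4/kg = $17.32.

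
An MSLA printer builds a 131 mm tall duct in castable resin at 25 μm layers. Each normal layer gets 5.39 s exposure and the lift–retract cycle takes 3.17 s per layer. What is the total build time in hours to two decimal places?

Number of layers: 131 / 0.025 → 5240 (rounded up).
Each layer takes: 5.39 + 3.17 → 8.56 s.
Total = 5240 × 8.56 = 44854.4 s = 12.46 hours.

12.46 hours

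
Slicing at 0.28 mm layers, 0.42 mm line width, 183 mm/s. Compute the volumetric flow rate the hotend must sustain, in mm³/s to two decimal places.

A = 0.28 × 0.42 = 0.1176 mm².
Volumetric flow = 183 × 0.1176 = 21.52 mm³/s.

21.52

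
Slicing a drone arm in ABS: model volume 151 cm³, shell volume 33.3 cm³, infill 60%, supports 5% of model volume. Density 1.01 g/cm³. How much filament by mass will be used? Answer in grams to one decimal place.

112.6 g

Volume inside the shell = 151 − 33.3 = 117.7 cm³.
Infill deposited: 0.60 × 117.7 → 70.62 cm³.
Support = 0.05 × 151 = 7.55 cm³.
Deposited volume = 33.3 + 70.62 + 7.55 = 111.47 cm³.
Mass: 111.47 × 1.01 → 112.5847 g.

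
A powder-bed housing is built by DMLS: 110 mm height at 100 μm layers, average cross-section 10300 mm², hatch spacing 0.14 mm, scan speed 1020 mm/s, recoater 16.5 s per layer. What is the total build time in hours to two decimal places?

Layer count = ceil(110 / 0.1) = 1100.
Per-layer scan distance = 10300 / 0.14, so 73571.4 mm.
Scan time per layer: 73571.4 / 1020 → 72.1288 s.
Per-layer time: 72.1288 + 16.5 → 88.6288 s.
Build time = 1100 × 88.6288 = 97491.68 s = 27.08 hours.

27.08 hours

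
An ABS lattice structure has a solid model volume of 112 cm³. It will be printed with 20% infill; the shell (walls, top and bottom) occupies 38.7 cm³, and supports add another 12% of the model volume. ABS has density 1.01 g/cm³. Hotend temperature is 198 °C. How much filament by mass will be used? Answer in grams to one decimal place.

Volume inside the shell = 112 − 38.7, so 73.3 cm³.
Infill deposited = 0.20 × 73.3, so 14.66 cm³.
Support = 0.12 × 112, so 13.44 cm³.
Total printed volume = 38.7 + 14.66 + 13.44, so 66.8 cm³.
Mass: 66.8 × 1.01 → 67.468 g.

67.5 g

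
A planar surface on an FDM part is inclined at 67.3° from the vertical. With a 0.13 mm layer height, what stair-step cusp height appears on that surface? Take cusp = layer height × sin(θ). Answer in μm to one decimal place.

119.9 μm

h_c = t·sin θ = 0.13 × 0.9225 = 0.119925 mm (119.9 μm).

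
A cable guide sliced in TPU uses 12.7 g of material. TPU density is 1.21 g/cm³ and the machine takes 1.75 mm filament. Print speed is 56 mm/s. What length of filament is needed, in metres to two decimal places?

Extruded volume: 12.7/1.21 = 10.4959 cm³ (10495.9 mm³).
Cross-section of 1.75 mm filament: π·(1.75/2)² = 2.4053 mm².
Length = 10495.9 / 2.4053 = 4363.66 mm = 4.36 m.

4.36 m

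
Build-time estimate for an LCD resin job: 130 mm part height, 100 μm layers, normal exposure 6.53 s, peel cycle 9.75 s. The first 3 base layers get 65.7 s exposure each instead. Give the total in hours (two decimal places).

5.93 hours

Layer count = ceil(130 / 0.1) = 1300.
Burn-in layers: 3 × (65.7 + 9.75) → 226.35 s.
Regular layers = 1297 × (6.53 + 9.75) = 21115.16 s.
Sum: 226.35 + 21115.16 = 21341.51 s → 5.93 hours.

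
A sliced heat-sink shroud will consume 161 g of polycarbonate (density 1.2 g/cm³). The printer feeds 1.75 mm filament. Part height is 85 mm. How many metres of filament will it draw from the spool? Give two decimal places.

55.78 m

Extruded volume: 161/1.2 = 134.1667 cm³ (134166.7 mm³).
A = π r² = π × 0.875² = 2.4053 mm².
Length = 134166.7 / 2.4053 = 55779.61 mm = 55.78 m.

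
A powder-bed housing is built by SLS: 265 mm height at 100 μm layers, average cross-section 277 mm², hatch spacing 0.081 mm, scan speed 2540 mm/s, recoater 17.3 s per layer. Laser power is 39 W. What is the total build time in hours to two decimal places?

13.73 hours

Layer count = ceil(265 / 0.1) = 2650.
Scan path per layer: 277 / 0.081 → 3419.8 mm.
Laser time per layer = 3419.8 / 2540, so 1.3464 s.
Time per layer: 1.3464 + 17.3 → 18.6464 s.
Build time = 2650 × 18.6464 = 49412.96 s = 13.73 hours.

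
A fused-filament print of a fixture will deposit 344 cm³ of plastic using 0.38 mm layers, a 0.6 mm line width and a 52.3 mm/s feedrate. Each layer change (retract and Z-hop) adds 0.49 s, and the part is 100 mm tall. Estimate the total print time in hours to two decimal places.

Line area = 0.38 × 0.6, so 0.228 mm².
Toolpath length = 344 cm³ / 0.228 mm² = 344000 / 0.228 = 1508771.9 mm.
Extrusion time = 1508771.9 / 52.3, so 28848.4 s.
Layers = ⌈100/0.38⌉ = 264.
Z-hop total: 264 × 0.49 → 129.36 s.
Altogether 28848.4 + 129.36 = 28977.76 s, i.e. 8.05 hours.

8.05 hours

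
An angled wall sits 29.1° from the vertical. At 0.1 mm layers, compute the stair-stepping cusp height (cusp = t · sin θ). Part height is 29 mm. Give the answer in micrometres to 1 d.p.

sin(29.1°) = 0.4863, so cusp = 0.1 × 0.4863 = 0.04863 mm → 48.6 μm.

48.6 μm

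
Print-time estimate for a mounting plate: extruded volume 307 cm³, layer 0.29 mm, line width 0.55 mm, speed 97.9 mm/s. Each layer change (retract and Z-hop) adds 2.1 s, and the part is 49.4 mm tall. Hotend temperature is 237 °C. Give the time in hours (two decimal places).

5.56 hours

Line area = 0.29 × 0.55, so 0.1595 mm².
Path length: 307000 mm³ / 0.1595 mm² → 1924764.9 mm.
Extrusion time = 1924764.9 / 97.9 = 19660.5 s.
Layer count = ceil(49.4 / 0.29) = 171.
Non-print overhead = 171 × 2.1, so 359.1 s.
Altogether 19660.5 + 359.1 = 20019.6 s, i.e. 5.56 hours.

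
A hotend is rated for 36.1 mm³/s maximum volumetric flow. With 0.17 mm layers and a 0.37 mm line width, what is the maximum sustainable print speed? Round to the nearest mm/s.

A = 0.17 × 0.37 = 0.0629 mm².
Max speed = 36.1 / 0.0629 = 573.93 ≈ 574 mm/s.

574 mm/s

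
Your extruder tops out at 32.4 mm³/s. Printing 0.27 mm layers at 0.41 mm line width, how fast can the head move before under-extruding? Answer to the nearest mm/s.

A: 0.27 × 0.41 → 0.1107 mm².
Max speed = 32.4 / 0.1107 = 292.68 ≈ 293 mm/s.

293 mm/s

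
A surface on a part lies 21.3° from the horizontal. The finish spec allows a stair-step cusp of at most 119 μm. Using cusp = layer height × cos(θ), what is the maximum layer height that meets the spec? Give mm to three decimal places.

Layer height = cusp / cos(21.3°) = 0.119 / 0.9317 = 0.128 mm.

0.128 mm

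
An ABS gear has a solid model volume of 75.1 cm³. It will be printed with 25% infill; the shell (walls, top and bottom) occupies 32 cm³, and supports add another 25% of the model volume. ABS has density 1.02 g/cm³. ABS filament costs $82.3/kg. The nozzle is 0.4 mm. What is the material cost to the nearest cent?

Volume inside the shell: 75.1 − 32 → 43.1 cm³.
Infill volume: 0.25 × 43.1 → 10.775 cm³.
Support = 0.25 × 75.1, so 18.775 cm³.
Deposited volume: 32 + 10.775 + 18.775 → 61.55 cm³.
Mass = 61.55 × 1.02, so 62.781 g.
Cost = 62.781 g / 1000 × $82.3/kg = $5.17.

$5.17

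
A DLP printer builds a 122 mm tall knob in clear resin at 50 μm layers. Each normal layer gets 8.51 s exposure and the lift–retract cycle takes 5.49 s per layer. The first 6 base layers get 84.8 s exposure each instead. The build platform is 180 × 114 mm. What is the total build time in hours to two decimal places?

9.62 hours

Layers = ⌈122/0.05⌉ = 2440.
Burn-in layers: 6 × (84.8 + 5.49) → 541.74 s.
Regular layers = 2434 × (8.51 + 5.49), so 34076 s.
Total = 541.74 + 34076 = 34617.74 s = 9.62 hours.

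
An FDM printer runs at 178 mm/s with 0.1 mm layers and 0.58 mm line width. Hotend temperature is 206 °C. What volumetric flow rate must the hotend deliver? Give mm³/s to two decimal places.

A = 0.1 × 0.58, so 0.058 mm².
Q = v·A = 178 × 0.058 = 10.32 mm³/s.

10.32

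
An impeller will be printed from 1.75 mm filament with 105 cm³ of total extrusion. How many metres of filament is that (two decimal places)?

Filament cross-section = π × (1.75/2)² = 2.4053 mm².
Length = 105 cm³ / 2.4053 mm² = 105000 / 2.4053 = 43653.6 mm = 43.65 m.

43.65 m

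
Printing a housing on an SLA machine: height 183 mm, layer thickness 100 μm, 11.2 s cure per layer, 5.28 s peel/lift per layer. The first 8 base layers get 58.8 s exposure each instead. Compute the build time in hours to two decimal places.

Number of layers: 183 / 0.1 → 1830 (rounded up).
Base layers: 8 × (58.8 + 5.28) → 512.64 s.
Normal layers: 1822 × (11.2 + 5.28) → 30026.56 s.
Total = 512.64 + 30026.56 = 30539.2 s = 8.48 hours.

8.48 hours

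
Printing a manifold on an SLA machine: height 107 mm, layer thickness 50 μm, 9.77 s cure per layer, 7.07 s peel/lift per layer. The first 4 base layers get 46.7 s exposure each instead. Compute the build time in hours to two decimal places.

10.05 hours

Layer count = ceil(107 / 0.05) = 2140.
Bottom layers = 4 × (46.7 + 7.07) = 215.08 s.
Normal layers: 2136 × (9.77 + 7.07) → 35970.24 s.
Sum: 215.08 + 35970.24 = 36185.32 s → 10.05 hours.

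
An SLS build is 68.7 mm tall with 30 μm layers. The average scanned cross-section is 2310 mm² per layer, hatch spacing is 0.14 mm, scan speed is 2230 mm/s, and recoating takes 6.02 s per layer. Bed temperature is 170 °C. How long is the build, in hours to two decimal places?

Layers = ⌈68.7/0.03⌉ = 2290.
Scan path per layer = 2310 / 0.14 = 16500 mm.
Scan time per layer = 16500 / 2230, so 7.3991 s.
Per-layer time = 7.3991 + 6.02 = 13.4191 s.
2290 layers × 13.4191 s/layer = 30729.739 s, i.e. 8.54 hours.

8.54 hours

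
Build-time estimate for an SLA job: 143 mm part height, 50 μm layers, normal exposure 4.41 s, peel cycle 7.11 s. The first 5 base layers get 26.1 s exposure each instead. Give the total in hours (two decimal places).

9.18 hours

Layer count = ceil(143 / 0.05) = 2860.
Base layers = 5 × (26.1 + 7.11) = 166.05 s.
Regular layers = 2855 × (4.41 + 7.11) = 32889.6 s.
Total = 166.05 + 32889.6 = 33055.65 s = 9.18 hours.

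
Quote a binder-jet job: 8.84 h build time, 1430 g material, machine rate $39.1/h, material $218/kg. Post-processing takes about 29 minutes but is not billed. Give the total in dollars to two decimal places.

Machine cost = 39.1 × 8.84, so $345.644.
Feedstock cost: 218 × 1430/1000 → $311.74.
Total = 345.644 + 311.74 = 657.384 ≈ $657.38.

$657.38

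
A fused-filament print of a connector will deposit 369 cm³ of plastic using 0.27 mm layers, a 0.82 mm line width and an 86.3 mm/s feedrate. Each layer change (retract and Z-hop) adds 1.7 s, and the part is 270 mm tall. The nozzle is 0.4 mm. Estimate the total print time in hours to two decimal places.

5.84 hours

Line area: 0.27 × 0.82 → 0.2214 mm².
Toolpath length = 369 cm³ / 0.2214 mm² = 369000 / 0.2214 = 1666666.7 mm.
Print-move time = 1666666.7 / 86.3 = 19312.5 s.
Number of layers: 270 / 0.27 → 1000 (rounded up).
Layer-change overhead = 1000 × 1.7, so 1700 s.
Altogether 19312.5 + 1700 = 21012.5 s, i.e. 5.84 hours.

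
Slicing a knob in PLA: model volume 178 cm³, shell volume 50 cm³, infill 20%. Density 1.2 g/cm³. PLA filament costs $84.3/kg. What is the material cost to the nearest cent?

Interior volume: 178 − 50 → 128 cm³.
Infill volume: 0.20 × 128 → 25.6 cm³.
Total printed volume = 50 + 25.6 = 75.6 cm³.
Mass = 75.6 × 1.2, so 90.72 g.
At $84.3/kg: 90.72/1000 × 84.3 = $7.65.

$7.65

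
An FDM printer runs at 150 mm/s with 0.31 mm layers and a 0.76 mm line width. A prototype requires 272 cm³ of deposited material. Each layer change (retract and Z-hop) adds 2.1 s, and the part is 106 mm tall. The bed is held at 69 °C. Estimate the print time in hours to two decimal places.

2.34 hours

Extrusion cross-section: 0.31 × 0.76 → 0.2356 mm².
Toolpath length = 272 cm³ / 0.2356 mm² = 272000 / 0.2356 = 1154499.2 mm.
Extrusion time = 1154499.2 / 150, so 7696.7 s.
Layers = ⌈106/0.31⌉ = 342.
Layer-change overhead = 342 × 2.1, so 718.2 s.
Altogether 7696.7 + 718.2 = 8414.9 s, i.e. 2.34 hours.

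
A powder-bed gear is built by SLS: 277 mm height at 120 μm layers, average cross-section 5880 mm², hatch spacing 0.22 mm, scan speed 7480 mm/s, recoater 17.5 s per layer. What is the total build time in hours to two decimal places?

13.52 hours

Layers = ⌈277/0.12⌉ = 2309.
Scan path per layer: 5880 / 0.22 → 26727.3 mm.
Scan time per layer = 26727.3 / 7480, so 3.5732 s.
Per-layer time = 3.5732 + 17.5, so 21.0732 s.
Build time = 2309 × 21.0732 = 48658.0188 s = 13.52 hours.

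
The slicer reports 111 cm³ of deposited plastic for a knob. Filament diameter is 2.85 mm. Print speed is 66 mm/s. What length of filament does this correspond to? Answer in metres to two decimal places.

17.40 m

Cross-section of 2.85 mm filament: π·(2.85/2)² = 6.3794 mm².
L = 111000 mm³ / 6.3794 mm² = 17399.76 mm, i.e. 17.40 m.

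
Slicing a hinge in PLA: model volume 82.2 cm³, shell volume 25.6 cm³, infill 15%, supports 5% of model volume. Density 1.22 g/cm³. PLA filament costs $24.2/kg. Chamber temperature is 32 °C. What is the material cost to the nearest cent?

Volume inside the shell = 82.2 − 25.6, so 56.6 cm³.
Deposited infill = 0.15 × 56.6 = 8.49 cm³.
Support: 0.05 × 82.2 → 4.11 cm³.
Total extruded: 25.6 + 8.49 + 4.11 → 38.2 cm³.
Mass = 38.2 × 1.22, so 46.604 g.
Cost = 46.604 g / 1000 × $24.2/kg = $1.13.

$1.13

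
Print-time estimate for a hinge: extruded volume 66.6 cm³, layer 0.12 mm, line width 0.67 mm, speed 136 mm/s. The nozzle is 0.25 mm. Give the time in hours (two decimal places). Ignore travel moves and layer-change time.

Line area = 0.12 × 0.67, so 0.0804 mm².
Toolpath length = 66.6 cm³ / 0.0804 mm² = 66600 / 0.0804 = 828358.2 mm.
Extrusion time: 828358.2 / 136 → 6090.9 s.
That's 6090.9 s → 1.69 hours.

1.69 hours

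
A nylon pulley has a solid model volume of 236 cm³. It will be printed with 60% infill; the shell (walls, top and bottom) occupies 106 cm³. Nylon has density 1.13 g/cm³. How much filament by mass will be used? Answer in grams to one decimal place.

Volume inside the shell: 236 − 106 → 130 cm³.
Infill volume = 0.60 × 130, so 78 cm³.
Deposited volume: 106 + 78 → 184 cm³.
Mass: 184 × 1.13 → 207.92 g.

207.9 g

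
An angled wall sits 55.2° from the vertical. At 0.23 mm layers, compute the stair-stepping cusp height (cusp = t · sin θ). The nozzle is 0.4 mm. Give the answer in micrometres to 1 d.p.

188.9 μm

Cusp = layer height × sin(55.2°) = 0.23 × 0.8211 = 0.188853 mm = 188.9 μm.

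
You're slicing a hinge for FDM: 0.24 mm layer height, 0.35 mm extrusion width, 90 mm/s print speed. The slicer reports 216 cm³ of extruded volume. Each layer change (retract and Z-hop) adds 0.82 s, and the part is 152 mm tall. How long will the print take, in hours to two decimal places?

Extrusion cross-section = 0.24 × 0.35, so 0.084 mm².
Total extruded path = 216000/0.084 = 2571428.6 mm.
Print-move time = 2571428.6 / 90, so 28571.4 s.
Number of layers: 152 / 0.24 → 634 (rounded up).
Z-hop total: 634 × 0.82 → 519.88 s.
Altogether 28571.4 + 519.88 = 29091.28 s, i.e. 8.08 hours.

8.08 hours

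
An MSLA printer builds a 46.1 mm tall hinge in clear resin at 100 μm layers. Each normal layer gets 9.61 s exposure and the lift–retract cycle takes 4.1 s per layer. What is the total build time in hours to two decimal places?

1.76 hours

Layer count = ceil(46.1 / 0.1) = 461.
Each layer takes = 9.61 + 4.1 = 13.71 s.
Build time: 461 × 13.71 s = 6320.31 s, i.e. 1.76 hours.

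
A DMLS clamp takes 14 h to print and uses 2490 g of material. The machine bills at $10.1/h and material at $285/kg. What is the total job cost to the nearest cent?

Time charge = 10.1 × 14 = $141.40.
Material cost = 285 × 2490/1000, so $709.65.
Job cost: 141.40 + 709.65 = $851.05.

$851.05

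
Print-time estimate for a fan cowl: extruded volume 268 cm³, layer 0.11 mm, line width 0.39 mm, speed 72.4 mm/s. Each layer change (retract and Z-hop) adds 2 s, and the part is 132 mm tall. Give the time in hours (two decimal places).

Extrusion cross-section: 0.11 × 0.39 → 0.0429 mm².
Path length: 268000 mm³ / 0.0429 mm² → 6247086.2 mm.
Extrusion time = 6247086.2 / 72.4, so 86285.7 s.
Layers = ⌈132/0.11⌉ = 1200.
Layer-change overhead = 1200 × 2 = 2400 s.
Altogether 86285.7 + 2400 = 88685.7 s, i.e. 24.63 hours.

24.63 hours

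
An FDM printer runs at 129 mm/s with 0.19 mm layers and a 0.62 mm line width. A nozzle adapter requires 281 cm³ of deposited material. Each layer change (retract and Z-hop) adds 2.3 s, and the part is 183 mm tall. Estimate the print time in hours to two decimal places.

Extrusion cross-section = 0.19 × 0.62, so 0.1178 mm².
Path length: 281000 mm³ / 0.1178 mm² → 2385399 mm.
Time extruding = 2385399 / 129 = 18491.5 s.
Layer count = ceil(183 / 0.19) = 964.
Z-hop total = 964 × 2.3, so 2217.2 s.
Altogether 18491.5 + 2217.2 = 20708.7 s, i.e. 5.75 hours.

5.75 hours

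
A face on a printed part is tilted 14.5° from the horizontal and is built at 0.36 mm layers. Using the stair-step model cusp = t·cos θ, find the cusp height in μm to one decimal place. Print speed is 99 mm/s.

h_c = t·cos θ = 0.36 × 0.9681 = 0.348516 mm (348.5 μm).

348.5 μm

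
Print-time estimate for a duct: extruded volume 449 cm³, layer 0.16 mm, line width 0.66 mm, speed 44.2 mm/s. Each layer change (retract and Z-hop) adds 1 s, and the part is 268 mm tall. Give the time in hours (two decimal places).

Bead cross-section: 0.16 × 0.66 → 0.1056 mm².
Path length: 449000 mm³ / 0.1056 mm² → 4251893.9 mm.
Extrusion time = 4251893.9 / 44.2 = 96196.7 s.
Layers = ⌈268/0.16⌉ = 1675.
Z-hop total = 1675 × 1, so 1675 s.
Total = 96196.7 + 1675 = 97871.7 s = 27.19 hours.

27.19 hours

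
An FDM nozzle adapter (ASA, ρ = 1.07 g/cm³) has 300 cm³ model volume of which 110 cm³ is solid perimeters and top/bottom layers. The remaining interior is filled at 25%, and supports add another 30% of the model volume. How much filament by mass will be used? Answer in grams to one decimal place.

Interior volume: 300 − 110 → 190 cm³.
Infill volume = 0.25 × 190, so 47.5 cm³.
Support = 0.30 × 300, so 90 cm³.
Total printed volume = 110 + 47.5 + 90 = 247.5 cm³.
Mass = 247.5 × 1.07 = 264.825 g.

264.8 g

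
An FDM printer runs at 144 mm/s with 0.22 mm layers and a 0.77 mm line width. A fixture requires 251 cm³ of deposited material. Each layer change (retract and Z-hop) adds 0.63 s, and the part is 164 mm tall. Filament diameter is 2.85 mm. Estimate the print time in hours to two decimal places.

2.99 hours

Extrusion cross-section: 0.22 × 0.77 → 0.1694 mm².
Path length: 251000 mm³ / 0.1694 mm² → 1481700.1 mm.
Print-move time = 1481700.1 / 144 = 10289.6 s.
Layer count = ceil(164 / 0.22) = 746.
Z-hop total = 746 × 0.63 = 469.98 s.
Total = 10289.6 + 469.98 = 10759.58 s = 2.99 hours.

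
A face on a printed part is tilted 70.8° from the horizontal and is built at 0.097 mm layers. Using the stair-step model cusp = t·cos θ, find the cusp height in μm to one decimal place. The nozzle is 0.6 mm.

h_c = t·cos θ = 0.097 × 0.3289 = 0.031903 mm (31.9 μm).

31.9 μm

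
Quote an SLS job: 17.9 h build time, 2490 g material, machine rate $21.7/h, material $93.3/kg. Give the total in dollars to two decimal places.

$620.75

Machine-time cost = 21.7 × 17.9 = $388.43.
Material cost = 93.3 × 2490/1000 = $232.317.
Job cost: 388.43 + 232.317 = 620.747 ≈ $620.75.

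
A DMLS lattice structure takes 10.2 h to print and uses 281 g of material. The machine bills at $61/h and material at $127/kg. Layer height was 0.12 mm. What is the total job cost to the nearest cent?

Machine-time cost = 61 × 10.2 = $622.20.
Feedstock cost: 127 × 281/1000 → $35.687.
Job cost: 622.20 + 35.687 = 657.887 ≈ $657.89.

$657.89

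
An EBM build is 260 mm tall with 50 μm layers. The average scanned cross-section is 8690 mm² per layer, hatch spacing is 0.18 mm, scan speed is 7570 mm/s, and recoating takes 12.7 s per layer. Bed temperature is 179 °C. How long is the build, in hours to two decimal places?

Number of layers: 260 / 0.05 → 5200 (rounded up).
Scan path per layer: 8690 / 0.18 → 48277.8 mm.
Per-layer scan time: 48277.8 / 7570 → 6.3775 s.
Layer cycle = 6.3775 + 12.7, so 19.0775 s.
5200 layers × 19.0775 s/layer = 99203 s, i.e. 27.56 hours.

27.56 hours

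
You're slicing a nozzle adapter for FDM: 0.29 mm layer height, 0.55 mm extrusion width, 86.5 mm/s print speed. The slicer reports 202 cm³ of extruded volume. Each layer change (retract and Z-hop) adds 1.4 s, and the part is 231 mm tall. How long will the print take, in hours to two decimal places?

4.38 hours

Extrusion cross-section: 0.29 × 0.55 → 0.1595 mm².
Total extruded path = 202000/0.1595 = 1266457.7 mm.
Time extruding = 1266457.7 / 86.5 = 14641.1 s.
Number of layers: 231 / 0.29 → 797 (rounded up).
Layer-change overhead = 797 × 1.4, so 1115.8 s.
Altogether 14641.1 + 1115.8 = 15756.9 s, i.e. 4.38 hours.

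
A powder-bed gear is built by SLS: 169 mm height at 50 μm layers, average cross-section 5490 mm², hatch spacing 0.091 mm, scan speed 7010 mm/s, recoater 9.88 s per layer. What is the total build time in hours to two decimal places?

Layers = ⌈169/0.05⌉ = 3380.
Scan path per layer = 5490 / 0.091 = 60329.7 mm.
Scan time per layer = 60329.7 / 7010, so 8.6062 s.
Time per layer = 8.6062 + 9.88 = 18.4862 s.
3380 layers × 18.4862 s/layer = 62483.356 s, i.e. 17.36 hours.

17.36 hours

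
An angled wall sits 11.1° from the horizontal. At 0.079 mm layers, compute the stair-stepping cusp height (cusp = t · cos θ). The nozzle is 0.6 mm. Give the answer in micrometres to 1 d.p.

77.5 μm

h_c = t·cos θ = 0.079 × 0.9813 = 0.077523 mm (77.5 μm).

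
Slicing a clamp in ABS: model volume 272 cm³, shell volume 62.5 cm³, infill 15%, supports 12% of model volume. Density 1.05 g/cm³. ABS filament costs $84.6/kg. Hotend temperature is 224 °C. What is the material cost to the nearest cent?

Volume inside the shell = 272 − 62.5 = 209.5 cm³.
Infill deposited: 0.15 × 209.5 → 31.425 cm³.
Support: 0.12 × 272 → 32.64 cm³.
Deposited volume = 62.5 + 31.425 + 32.64 = 126.565 cm³.
Mass = 126.565 × 1.05, so 132.89325 g.
At $84.6/kg: 132.89325/1000 × 84.6 = $11.24.

$11.24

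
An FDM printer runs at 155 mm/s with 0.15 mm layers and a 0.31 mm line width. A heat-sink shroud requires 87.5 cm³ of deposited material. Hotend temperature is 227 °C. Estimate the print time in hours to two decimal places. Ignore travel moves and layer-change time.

Extrusion cross-section = 0.15 × 0.31 = 0.0465 mm².
Toolpath length = 87.5 cm³ / 0.0465 mm² = 87500 / 0.0465 = 1881720.4 mm.
Extrusion time = 1881720.4 / 155 = 12140.1 s.
Converting: 12140.1 s = 3.37 hours.

3.37 hours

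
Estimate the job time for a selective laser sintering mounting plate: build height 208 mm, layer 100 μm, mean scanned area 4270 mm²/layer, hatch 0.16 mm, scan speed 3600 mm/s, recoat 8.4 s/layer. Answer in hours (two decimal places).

9.14 hours

Layer count = ceil(208 / 0.1) = 2080.
Hatch length per layer: 4270 / 0.16 → 26687.5 mm.
Per-layer scan time = 26687.5 / 3600, so 7.4132 s.
Per-layer time = 7.4132 + 8.4, so 15.8132 s.
Total: 2080 × 15.8132 s = 32891.456 s → 9.14 hours.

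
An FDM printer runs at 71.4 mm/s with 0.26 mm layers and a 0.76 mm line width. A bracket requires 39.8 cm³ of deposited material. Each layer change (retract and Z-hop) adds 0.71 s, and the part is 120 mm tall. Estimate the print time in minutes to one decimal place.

52.5 minutes

Extrusion cross-section = 0.26 × 0.76, so 0.1976 mm².
Path length: 39800 mm³ / 0.1976 mm² → 201417 mm.
Print-move time = 201417 / 71.4 = 2821 s.
Layer count = ceil(120 / 0.26) = 462.
Z-hop total: 462 × 0.71 → 328.02 s.
Total = 2821 + 328.02 = 3149.02 s = 52.5 minutes.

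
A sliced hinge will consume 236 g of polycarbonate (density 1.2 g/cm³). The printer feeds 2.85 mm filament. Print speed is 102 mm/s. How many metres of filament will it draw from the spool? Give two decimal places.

30.83 m

Extruded volume: 236/1.2 = 196.6667 cm³ (196666.7 mm³).
Cross-section of 2.85 mm filament: π·(2.85/2)² = 6.3794 mm².
L = V/A = 196666.7/6.3794 = 30828.4 mm → 30.83 m.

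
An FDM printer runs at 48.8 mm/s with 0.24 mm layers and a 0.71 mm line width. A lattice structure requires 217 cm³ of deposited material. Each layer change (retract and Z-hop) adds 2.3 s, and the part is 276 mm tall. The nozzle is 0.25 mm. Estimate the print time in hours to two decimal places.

Line area = 0.24 × 0.71, so 0.1704 mm².
Total extruded path = 217000/0.1704 = 1273474.2 mm.
Extrusion time = 1273474.2 / 48.8, so 26095.8 s.
Layer count = ceil(276 / 0.24) = 1150.
Layer-change overhead = 1150 × 2.3 = 2645 s.
Altogether 26095.8 + 2645 = 28740.8 s, i.e. 7.98 hours.

7.98 hours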